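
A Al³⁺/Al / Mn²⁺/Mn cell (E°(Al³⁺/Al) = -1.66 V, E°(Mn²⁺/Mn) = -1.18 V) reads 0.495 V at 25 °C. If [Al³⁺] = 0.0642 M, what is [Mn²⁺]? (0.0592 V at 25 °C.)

From the Nernst equation, log Q = n(E° − E)/0.0592 = 6(0.48 − 0.495)/0.0592 = -1.520, so Q = 0.0302.
With Q = [Al³⁺]^2/[Mn²⁺]^3 and the known concentrations, [Mn²⁺]^3 in the denominator gives [Mn²⁺] = 0.51 M.

0.51 M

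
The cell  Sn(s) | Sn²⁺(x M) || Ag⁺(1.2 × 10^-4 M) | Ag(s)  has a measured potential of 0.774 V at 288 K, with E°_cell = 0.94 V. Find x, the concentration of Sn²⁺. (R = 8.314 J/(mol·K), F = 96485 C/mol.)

From the Nernst equation, ln Q = nF(E° − E)/RT = 2×96485×(0.94 − 0.774)/(8.314×288) = 13.378, so Q = 6.46 × 10^5.
With Q = [Sn²⁺]/[Ag⁺]^2 and the known concentrations, [Sn²⁺] in the numerator gives [Sn²⁺] = 0.0093 M.

0.0093 M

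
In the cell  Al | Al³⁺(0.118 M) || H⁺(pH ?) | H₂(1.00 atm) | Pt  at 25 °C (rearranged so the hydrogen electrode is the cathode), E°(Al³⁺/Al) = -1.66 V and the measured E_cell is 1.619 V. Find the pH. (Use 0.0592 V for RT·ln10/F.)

E°_cell = 1.66 V and n = 6.
log Q = n(E° − E)/0.0592 = 6×(1.66 − 1.619)/0.0592 = 4.155.
With Q = [Al³⁺]^2·P(H₂)^3 / [H⁺]^6, solving for [H⁺] gives log[H⁺] = -1.002, so pH = 1.00.

pH = 1.00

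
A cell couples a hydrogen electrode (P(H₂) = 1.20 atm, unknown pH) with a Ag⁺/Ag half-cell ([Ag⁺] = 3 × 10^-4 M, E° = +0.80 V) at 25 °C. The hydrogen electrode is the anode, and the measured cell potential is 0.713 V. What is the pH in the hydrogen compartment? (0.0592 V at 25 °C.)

pH = 2.01

E°_cell = 0.80 V and n = 2.
log Q = n(E° − E)/0.0592 = 2×(0.80 − 0.713)/0.0592 = 2.939.
With Q = [H⁺]^2 / ([Ag⁺]^2·P(H₂)), solving for [H⁺] gives log[H⁺] = -2.014, so pH = 2.01.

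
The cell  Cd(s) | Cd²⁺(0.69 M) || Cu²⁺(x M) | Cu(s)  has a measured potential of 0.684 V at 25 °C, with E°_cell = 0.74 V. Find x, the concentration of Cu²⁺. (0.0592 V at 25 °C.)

From the Nernst equation, log Q = n(E° − E)/0.0592 = 2(0.74 − 0.684)/0.0592 = 1.892, so Q = 78.0.
With Q = [Cd²⁺]/[Cu²⁺] and the known concentrations, [Cu²⁺] in the denominator gives [Cu²⁺] = 0.0089 M.

0.0089 M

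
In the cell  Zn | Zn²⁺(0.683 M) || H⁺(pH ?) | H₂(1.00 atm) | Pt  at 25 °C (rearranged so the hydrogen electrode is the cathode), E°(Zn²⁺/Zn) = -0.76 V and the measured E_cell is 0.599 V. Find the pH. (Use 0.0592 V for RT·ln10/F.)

pH = 2.80

E°_cell = 0.76 V and n = 2.
log Q = n(E° − E)/0.0592 = 2×(0.76 − 0.599)/0.0592 = 5.439.
With Q = [Zn²⁺]·P(H₂) / [H⁺]^2, solving for [H⁺] gives log[H⁺] = -2.802, so pH = 2.80.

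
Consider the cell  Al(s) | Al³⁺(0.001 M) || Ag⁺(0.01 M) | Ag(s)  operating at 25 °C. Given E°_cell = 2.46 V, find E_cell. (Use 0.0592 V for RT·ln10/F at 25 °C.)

2.40 V

Balancing electrons gives n = 3; the reaction quotient is Q = [Al³⁺]/[Ag⁺]^3 = 1000.
At 25 °C, E = E° − (0.0592/n) log Q = 2.46 − (0.0592/3)(3.000) = 2.460 − 0.059 = 2.401 V.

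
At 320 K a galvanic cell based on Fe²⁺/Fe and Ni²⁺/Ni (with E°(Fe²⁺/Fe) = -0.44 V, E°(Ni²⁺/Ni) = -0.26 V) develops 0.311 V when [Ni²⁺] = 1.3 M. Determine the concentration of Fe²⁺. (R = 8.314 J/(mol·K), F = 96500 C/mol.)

From the Nernst equation, ln Q = nF(E° − E)/RT = 2×96500×(0.18 − 0.311)/(8.314×320) = -9.503, so Q = 7.46 × 10^-5.
With Q = [Fe²⁺]/[Ni²⁺] and the known concentrations, [Fe²⁺] in the numerator gives [Fe²⁺] = 9.7 × 10^-5 M.

9.7 × 10^-5 M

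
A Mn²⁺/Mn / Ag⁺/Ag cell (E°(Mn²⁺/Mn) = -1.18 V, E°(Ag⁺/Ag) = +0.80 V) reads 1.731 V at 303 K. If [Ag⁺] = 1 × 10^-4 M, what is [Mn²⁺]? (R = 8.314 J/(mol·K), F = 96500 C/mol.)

From the Nernst equation, ln Q = nF(E° − E)/RT = 2×96500×(1.98 − 1.731)/(8.314×303) = 19.077, so Q = 1.93 × 10^8.
With Q = [Mn²⁺]/[Ag⁺]^2 and the known concentrations, [Mn²⁺] in the numerator gives [Mn²⁺] = 1.9 M.

1.9 M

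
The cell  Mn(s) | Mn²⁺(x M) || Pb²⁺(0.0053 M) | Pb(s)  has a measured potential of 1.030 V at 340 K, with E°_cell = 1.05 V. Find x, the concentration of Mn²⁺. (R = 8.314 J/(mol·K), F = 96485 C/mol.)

From the Nernst equation, ln Q = nF(E° − E)/RT = 2×96485×(1.05 − 1.030)/(8.314×340) = 1.365, so Q = 3.92.
With Q = [Mn²⁺]/[Pb²⁺] and the known concentrations, [Mn²⁺] in the numerator gives [Mn²⁺] = 0.021 M.

0.021 M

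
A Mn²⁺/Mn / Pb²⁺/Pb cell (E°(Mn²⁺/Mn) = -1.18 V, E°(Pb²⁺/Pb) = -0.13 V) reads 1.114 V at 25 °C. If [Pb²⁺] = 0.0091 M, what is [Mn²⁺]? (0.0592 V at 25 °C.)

From the Nernst equation, log Q = n(E° − E)/0.0592 = 2(1.05 − 1.114)/0.0592 = -2.162, so Q = 0.00688.
With Q = [Mn²⁺]/[Pb²⁺] and the known concentrations, [Mn²⁺] in the numerator gives [Mn²⁺] = 6.3 × 10^-5 M.

6.3 × 10^-5 M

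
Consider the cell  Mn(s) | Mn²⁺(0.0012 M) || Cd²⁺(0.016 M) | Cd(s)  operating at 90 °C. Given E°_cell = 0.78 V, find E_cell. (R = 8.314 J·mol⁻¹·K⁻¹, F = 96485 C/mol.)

Balancing electrons gives n = 2; the reaction quotient is Q = [Mn²⁺]/[Cd²⁺] = 0.0750.
E = E° − (RT/nF) ln Q = 0.78 − (8.314×363)/(2×96485) × (-2.590) = 0.780 + 0.041 = 0.821 V.

0.821 V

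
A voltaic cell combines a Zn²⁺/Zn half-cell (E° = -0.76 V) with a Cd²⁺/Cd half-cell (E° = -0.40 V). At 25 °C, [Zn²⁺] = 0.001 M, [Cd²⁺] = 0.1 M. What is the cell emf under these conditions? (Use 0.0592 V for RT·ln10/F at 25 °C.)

The Cd²⁺/Cd couple has the higher reduction potential and acts as the cathode, so E°_cell = -0.40 − (-0.76) = 0.36 V.
Balancing electrons gives n = 2; the reaction quotient is Q = [Zn²⁺]/[Cd²⁺] = 0.0100.
At 25 °C, E = E° − (0.0592/n) log Q = 0.36 − (0.0592/2)(-2.000) = 0.360 + 0.059 = 0.419 V.

0.419 V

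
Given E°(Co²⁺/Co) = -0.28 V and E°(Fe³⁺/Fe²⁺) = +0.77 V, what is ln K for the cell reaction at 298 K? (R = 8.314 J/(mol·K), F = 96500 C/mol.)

E°_cell = +0.77 − (-0.28) = 1.05 V, with n = 2 electrons transferred.
At equilibrium E = 0, so the Nernst equation gives ln K = nFE°/RT = (2)(96500)(1.05)/((8.314)(298)) = 81.79.

ln K = 81.8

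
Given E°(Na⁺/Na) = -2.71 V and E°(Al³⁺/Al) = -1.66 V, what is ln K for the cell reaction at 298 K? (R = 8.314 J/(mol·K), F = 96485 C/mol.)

E°_cell = -1.66 − (-2.71) = 1.05 V, with n = 3 electrons transferred.
At equilibrium E = 0, so the Nernst equation gives ln K = nFE°/RT = (3)(96485)(1.05)/((8.314)(298)) = 122.67.

ln K = 122.7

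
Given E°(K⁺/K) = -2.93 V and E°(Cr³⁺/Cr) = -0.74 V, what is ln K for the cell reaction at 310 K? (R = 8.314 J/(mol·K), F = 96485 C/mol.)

E°_cell = -0.74 − (-2.93) = 2.19 V, with n = 3 electrons transferred.
At equilibrium E = 0, so the Nernst equation gives ln K = nFE°/RT = (3)(96485)(2.19)/((8.314)(310)) = 245.95.

ln K = 246.0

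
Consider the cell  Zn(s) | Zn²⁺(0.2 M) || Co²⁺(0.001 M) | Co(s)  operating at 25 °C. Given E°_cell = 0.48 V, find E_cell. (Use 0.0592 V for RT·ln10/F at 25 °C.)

0.412 V

Balancing electrons gives n = 2; the reaction quotient is Q = [Zn²⁺]/[Co²⁺] = 200.
At 25 °C, E = E° − (0.0592/n) log Q = 0.48 − (0.0592/2)(2.301) = 0.480 − 0.068 = 0.412 V.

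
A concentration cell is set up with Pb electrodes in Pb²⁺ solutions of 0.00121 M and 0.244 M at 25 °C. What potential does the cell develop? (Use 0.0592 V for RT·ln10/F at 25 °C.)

0.068 V

Both half-cells are Pb²⁺/Pb, so E°_cell = 0. The concentrated side is the cathode; the cell reaction moves Pb²⁺ from high to low concentration with n = 2.
Q = [Pb²⁺]_dilute/[Pb²⁺]_conc = 0.00121/0.244 = 0.00496.
E = 0 − (0.0592/2) log Q = −(0.0592/2)(-2.305) = 0.0682 V.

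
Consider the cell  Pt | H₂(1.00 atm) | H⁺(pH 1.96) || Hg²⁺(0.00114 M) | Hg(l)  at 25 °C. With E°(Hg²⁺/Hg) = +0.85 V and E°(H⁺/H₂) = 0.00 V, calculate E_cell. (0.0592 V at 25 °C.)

The Hg²⁺/Hg couple is the cathode, so E°_cell = 0.85 V; n = 2.
[H⁺] = 10^(−1.96) = 0.011 M, and Q = [H⁺]^2 / ([Hg²⁺]·P(H₂)) = 0.105.
E = E° − (0.0592/2) log Q = 0.85 − (0.0592/2)(-0.977) = 0.879 V.

0.88 V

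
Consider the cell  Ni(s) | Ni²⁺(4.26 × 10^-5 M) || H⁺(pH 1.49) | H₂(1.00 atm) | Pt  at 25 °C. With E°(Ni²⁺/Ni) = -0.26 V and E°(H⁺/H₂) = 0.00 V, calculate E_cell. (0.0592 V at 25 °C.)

0.30 V

The hydrogen couple is the cathode, so E°_cell = 0.26 V; n = 2.
[H⁺] = 10^(−1.49) = 0.032 M, and Q = [Ni²⁺]·P(H₂) / [H⁺]^2 = 0.0407.
E = E° − (0.0592/2) log Q = 0.26 − (0.0592/2)(-1.391) = 0.301 V.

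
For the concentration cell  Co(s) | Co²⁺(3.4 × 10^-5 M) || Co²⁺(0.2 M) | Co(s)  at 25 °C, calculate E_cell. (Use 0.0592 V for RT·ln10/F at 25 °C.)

0.11 V

Both half-cells are Co²⁺/Co, so E°_cell = 0. The concentrated side is the cathode; the cell reaction moves Co²⁺ from high to low concentration with n = 2.
Q = [Co²⁺]_dilute/[Co²⁺]_conc = 3.4 × 10^-5/0.2 = 1.7 × 10^-4.
E = 0 − (0.0592/2) log Q = −(0.0592/2)(-3.770) = 0.1116 V.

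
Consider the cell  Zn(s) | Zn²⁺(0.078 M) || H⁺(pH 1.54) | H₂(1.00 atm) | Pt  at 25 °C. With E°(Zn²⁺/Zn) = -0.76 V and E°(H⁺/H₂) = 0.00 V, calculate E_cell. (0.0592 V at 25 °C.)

0.70 V

The hydrogen couple is the cathode, so E°_cell = 0.76 V; n = 2.
[H⁺] = 10^(−1.54) = 0.029 M, and Q = [Zn²⁺]·P(H₂) / [H⁺]^2 = 93.8.
E = E° − (0.0592/2) log Q = 0.76 − (0.0592/2)(1.972) = 0.702 V.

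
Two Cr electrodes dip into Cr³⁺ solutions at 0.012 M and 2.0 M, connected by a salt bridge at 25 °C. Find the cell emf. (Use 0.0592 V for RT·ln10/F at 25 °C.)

Both half-cells are Cr³⁺/Cr, so E°_cell = 0. The concentrated side is the cathode; the cell reaction moves Cr³⁺ from high to low concentration with n = 3.
Q = [Cr³⁺]_dilute/[Cr³⁺]_conc = 0.012/2.0 = 0.00600.
E = 0 − (0.0592/3) log Q = −(0.0592/3)(-2.222) = 0.0438 V.

0.044 V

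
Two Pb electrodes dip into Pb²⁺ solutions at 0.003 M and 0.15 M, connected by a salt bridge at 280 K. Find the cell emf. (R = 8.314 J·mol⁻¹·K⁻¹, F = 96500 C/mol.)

Both half-cells are Pb²⁺/Pb, so E°_cell = 0. The concentrated side is the cathode; the cell reaction moves Pb²⁺ from high to low concentration with n = 2.
Q = [Pb²⁺]_dilute/[Pb²⁺]_conc = 0.003/0.15 = 0.0200.
E = 0 − (RT/nF) ln Q = −((8.314×280)/(2×96500))(-3.912) = 0.0472 V.

0.047 V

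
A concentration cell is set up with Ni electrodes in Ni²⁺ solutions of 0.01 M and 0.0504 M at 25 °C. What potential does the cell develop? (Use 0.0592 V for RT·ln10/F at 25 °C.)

Both half-cells are Ni²⁺/Ni, so E°_cell = 0. The concentrated side is the cathode; the cell reaction moves Ni²⁺ from high to low concentration with n = 2.
Q = [Ni²⁺]_dilute/[Ni²⁺]_conc = 0.01/0.0504 = 0.198.
E = 0 − (0.0592/2) log Q = −(0.0592/2)(-0.702) = 0.0208 V.

0.021 V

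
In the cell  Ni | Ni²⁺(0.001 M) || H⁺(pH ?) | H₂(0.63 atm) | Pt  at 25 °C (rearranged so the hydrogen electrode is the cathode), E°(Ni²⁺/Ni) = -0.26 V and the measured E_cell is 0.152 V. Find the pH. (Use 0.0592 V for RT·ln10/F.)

E°_cell = 0.26 V and n = 2.
log Q = n(E° − E)/0.0592 = 2×(0.26 − 0.152)/0.0592 = 3.649.
With Q = [Ni²⁺]·P(H₂) / [H⁺]^2, solving for [H⁺] gives log[H⁺] = -3.425, so pH = 3.42.

pH = 3.42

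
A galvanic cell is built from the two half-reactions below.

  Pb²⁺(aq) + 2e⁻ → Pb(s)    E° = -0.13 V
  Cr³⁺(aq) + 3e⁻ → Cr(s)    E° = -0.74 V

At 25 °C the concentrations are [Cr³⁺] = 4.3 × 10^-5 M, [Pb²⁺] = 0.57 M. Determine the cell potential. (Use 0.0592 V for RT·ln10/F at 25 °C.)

The Pb²⁺/Pb couple has the higher reduction potential and acts as the cathode, so E°_cell = -0.13 − (-0.74) = 0.61 V.
Balancing electrons gives n = 6; the reaction quotient is Q = [Cr³⁺]^2/[Pb²⁺]^3 = 9.98 × 10^-9.
At 25 °C, E = E° − (0.0592/n) log Q = 0.61 − (0.0592/6)(-8.001) = 0.610 + 0.079 = 0.689 V.

0.689 V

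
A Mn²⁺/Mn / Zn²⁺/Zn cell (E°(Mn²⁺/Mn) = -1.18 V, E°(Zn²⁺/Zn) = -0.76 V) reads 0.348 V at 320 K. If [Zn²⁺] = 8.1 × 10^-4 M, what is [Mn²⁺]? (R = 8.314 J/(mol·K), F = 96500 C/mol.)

From the Nernst equation, ln Q = nF(E° − E)/RT = 2×96500×(0.42 − 0.348)/(8.314×320) = 5.223, so Q = 186.
With Q = [Mn²⁺]/[Zn²⁺] and the known concentrations, [Mn²⁺] in the numerator gives [Mn²⁺] = 0.15 M.

0.15 M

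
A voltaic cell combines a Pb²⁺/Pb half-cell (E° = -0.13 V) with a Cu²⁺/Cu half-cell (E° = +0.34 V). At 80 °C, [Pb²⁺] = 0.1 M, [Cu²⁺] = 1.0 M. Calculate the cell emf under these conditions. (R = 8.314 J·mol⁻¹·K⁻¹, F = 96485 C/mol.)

The Cu²⁺/Cu couple has the higher reduction potential and acts as the cathode, so E°_cell = +0.34 − (-0.13) = 0.47 V.
Balancing electrons gives n = 2; the reaction quotient is Q = [Pb²⁺]/[Cu²⁺] = 0.100.
E = E° − (RT/nF) ln Q = 0.47 − (8.314×353)/(2×96485) × (-2.303) = 0.470 + 0.035 = 0.505 V.

0.505 V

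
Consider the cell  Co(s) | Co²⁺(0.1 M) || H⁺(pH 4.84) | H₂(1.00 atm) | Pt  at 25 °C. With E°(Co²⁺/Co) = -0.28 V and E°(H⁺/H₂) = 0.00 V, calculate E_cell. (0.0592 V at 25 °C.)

The hydrogen couple is the cathode, so E°_cell = 0.28 V; n = 2.
[H⁺] = 10^(−4.84) = 1.4 × 10^-5 M, and Q = [Co²⁺]·P(H₂) / [H⁺]^2 = 4.79 × 10^8.
E = E° − (0.0592/2) log Q = 0.28 − (0.0592/2)(8.680) = 0.023 V.

0.023 V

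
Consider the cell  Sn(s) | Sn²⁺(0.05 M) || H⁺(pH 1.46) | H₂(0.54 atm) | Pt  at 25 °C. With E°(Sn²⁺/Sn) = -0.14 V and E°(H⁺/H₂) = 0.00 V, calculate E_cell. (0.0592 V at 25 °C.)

The hydrogen couple is the cathode, so E°_cell = 0.14 V; n = 2.
[H⁺] = 10^(−1.46) = 0.035 M, and Q = [Sn²⁺]·P(H₂) / [H⁺]^2 = 22.5.
E = E° − (0.0592/2) log Q = 0.14 − (0.0592/2)(1.351) = 0.100 V.

0.10 V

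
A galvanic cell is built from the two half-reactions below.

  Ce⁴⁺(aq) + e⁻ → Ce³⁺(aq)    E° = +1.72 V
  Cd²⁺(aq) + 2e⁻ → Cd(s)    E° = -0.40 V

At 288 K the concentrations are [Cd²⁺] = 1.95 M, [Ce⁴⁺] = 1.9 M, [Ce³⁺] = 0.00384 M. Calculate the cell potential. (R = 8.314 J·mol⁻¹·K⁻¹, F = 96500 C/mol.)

The Ce⁴⁺/Ce³⁺ couple has the higher reduction potential and acts as the cathode, so E°_cell = +1.72 − (-0.40) = 2.12 V.
Balancing electrons gives n = 2; the reaction quotient is Q = [Cd²⁺]·[Ce³⁺]^2/[Ce⁴⁺]^2 = 7.97 × 10^-6.
E = E° − (RT/nF) ln Q = 2.12 − (8.314×288)/(2×96500) × (-11.740) = 2.120 + 0.146 = 2.266 V.

2.27 V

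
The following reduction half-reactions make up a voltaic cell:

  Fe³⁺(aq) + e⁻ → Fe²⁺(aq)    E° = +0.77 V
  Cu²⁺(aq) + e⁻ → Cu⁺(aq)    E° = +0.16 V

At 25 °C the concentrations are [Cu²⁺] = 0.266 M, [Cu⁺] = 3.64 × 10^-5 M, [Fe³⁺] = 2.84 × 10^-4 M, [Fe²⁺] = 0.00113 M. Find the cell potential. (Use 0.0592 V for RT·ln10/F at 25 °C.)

0.346 V

The Fe³⁺/Fe²⁺ couple has the higher reduction potential and acts as the cathode, so E°_cell = +0.77 − (+0.16) = 0.61 V.
Balancing electrons gives n = 1; the reaction quotient is Q = [Cu²⁺]·[Fe²⁺]/([Cu⁺]·[Fe³⁺]) = 2.91 × 10^4.
At 25 °C, E = E° − (0.0592/n) log Q = 0.61 − (0.0592/1)(4.464) = 0.610 − 0.264 = 0.346 V.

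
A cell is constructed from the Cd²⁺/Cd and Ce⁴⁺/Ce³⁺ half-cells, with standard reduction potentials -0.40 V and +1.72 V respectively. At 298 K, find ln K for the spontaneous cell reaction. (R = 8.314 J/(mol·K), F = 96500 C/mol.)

ln K = 165.1

E°_cell = +1.72 − (-0.40) = 2.12 V, with n = 2 electrons transferred.
At equilibrium E = 0, so the Nernst equation gives ln K = nFE°/RT = (2)(96500)(2.12)/((8.314)(298)) = 165.15.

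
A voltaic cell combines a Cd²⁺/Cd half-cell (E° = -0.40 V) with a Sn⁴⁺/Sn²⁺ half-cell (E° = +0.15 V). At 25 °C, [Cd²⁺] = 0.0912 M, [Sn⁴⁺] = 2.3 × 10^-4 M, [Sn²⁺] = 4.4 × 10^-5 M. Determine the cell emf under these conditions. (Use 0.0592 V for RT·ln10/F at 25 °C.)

The Sn⁴⁺/Sn²⁺ couple has the higher reduction potential and acts as the cathode, so E°_cell = +0.15 − (-0.40) = 0.55 V.
Balancing electrons gives n = 2; the reaction quotient is Q = [Cd²⁺]·[Sn²⁺]/[Sn⁴⁺] = 0.0174.
At 25 °C, E = E° − (0.0592/n) log Q = 0.55 − (0.0592/2)(-1.758) = 0.550 + 0.052 = 0.602 V.

0.602 V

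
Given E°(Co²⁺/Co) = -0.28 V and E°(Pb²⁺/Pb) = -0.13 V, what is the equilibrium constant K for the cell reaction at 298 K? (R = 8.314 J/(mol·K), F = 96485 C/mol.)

E°_cell = -0.13 − (-0.28) = 0.15 V, with n = 2 electrons transferred.
At equilibrium E = 0, so the Nernst equation gives ln K = nFE°/RT = (2)(96485)(0.15)/((8.314)(298)) = 11.68.
K = e^11.68 = 1.2 × 10^5.

1.2 × 10^5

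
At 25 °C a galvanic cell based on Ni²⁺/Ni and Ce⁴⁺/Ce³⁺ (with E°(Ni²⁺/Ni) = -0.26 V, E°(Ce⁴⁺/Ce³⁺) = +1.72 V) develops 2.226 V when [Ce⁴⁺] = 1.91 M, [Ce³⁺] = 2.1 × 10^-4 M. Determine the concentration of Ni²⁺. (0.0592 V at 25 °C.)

0.4 M

From the Nernst equation, log Q = n(E° − E)/0.0592 = 2(1.98 − 2.226)/0.0592 = -8.311, so Q = 4.89 × 10^-9.
With Q = [Ni²⁺]·[Ce³⁺]^2/[Ce⁴⁺]^2 and the known concentrations, [Ni²⁺] in the numerator gives [Ni²⁺] = 0.4 M.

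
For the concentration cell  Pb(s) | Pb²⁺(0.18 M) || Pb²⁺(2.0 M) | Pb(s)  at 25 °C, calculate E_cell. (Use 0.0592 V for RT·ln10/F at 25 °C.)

0.031 V

Both half-cells are Pb²⁺/Pb, so E°_cell = 0. The concentrated side is the cathode; the cell reaction moves Pb²⁺ from high to low concentration with n = 2.
Q = [Pb²⁺]_dilute/[Pb²⁺]_conc = 0.18/2.0 = 0.0900.
E = 0 − (0.0592/2) log Q = −(0.0592/2)(-1.046) = 0.0310 V.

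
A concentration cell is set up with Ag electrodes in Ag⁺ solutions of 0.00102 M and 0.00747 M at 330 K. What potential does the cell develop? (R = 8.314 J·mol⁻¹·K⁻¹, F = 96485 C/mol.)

0.057 V

Both half-cells are Ag⁺/Ag, so E°_cell = 0. The concentrated side is the cathode; the cell reaction moves Ag⁺ from high to low concentration with n = 1.
Q = [Ag⁺]_dilute/[Ag⁺]_conc = 0.00102/0.00747 = 0.137.
E = 0 − (RT/nF) ln Q = −((8.314×330)/(1×96485))(-1.991) = 0.0566 V.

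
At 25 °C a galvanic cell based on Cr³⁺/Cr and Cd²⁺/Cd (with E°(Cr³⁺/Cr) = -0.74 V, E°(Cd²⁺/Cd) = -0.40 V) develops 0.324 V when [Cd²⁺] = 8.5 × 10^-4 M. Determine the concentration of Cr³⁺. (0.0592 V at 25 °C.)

From the Nernst equation, log Q = n(E° − E)/0.0592 = 6(0.34 − 0.324)/0.0592 = 1.622, so Q = 41.8.
With Q = [Cr³⁺]^2/[Cd²⁺]^3 and the known concentrations, [Cr³⁺]^2 in the numerator gives [Cr³⁺] = 1.6 × 10^-4 M.

1.6 × 10^-4 M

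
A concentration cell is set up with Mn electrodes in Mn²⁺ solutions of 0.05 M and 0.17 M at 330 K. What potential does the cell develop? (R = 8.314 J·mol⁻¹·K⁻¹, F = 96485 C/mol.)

Both half-cells are Mn²⁺/Mn, so E°_cell = 0. The concentrated side is the cathode; the cell reaction moves Mn²⁺ from high to low concentration with n = 2.
Q = [Mn²⁺]_dilute/[Mn²⁺]_conc = 0.05/0.17 = 0.294.
E = 0 − (RT/nF) ln Q = −((8.314×330)/(2×96485))(-1.224) = 0.0174 V.

0.017 V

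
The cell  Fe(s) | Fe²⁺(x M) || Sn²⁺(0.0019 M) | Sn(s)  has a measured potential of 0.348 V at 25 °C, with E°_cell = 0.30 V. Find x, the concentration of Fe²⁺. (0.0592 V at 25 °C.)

From the Nernst equation, log Q = n(E° − E)/0.0592 = 2(0.30 − 0.348)/0.0592 = -1.622, so Q = 0.0239.
With Q = [Fe²⁺]/[Sn²⁺] and the known concentrations, [Fe²⁺] in the numerator gives [Fe²⁺] = 4.5 × 10^-5 M.

4.5 × 10^-5 M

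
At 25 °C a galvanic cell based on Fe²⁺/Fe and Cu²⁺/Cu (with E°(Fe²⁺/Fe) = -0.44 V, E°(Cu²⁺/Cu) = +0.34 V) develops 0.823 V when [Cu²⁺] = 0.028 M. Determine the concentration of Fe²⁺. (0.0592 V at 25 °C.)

9.9 × 10^-4 M

From the Nernst equation, log Q = n(E° − E)/0.0592 = 2(0.78 − 0.823)/0.0592 = -1.453, so Q = 0.0353.
With Q = [Fe²⁺]/[Cu²⁺] and the known concentrations, [Fe²⁺] in the numerator gives [Fe²⁺] = 9.9 × 10^-4 M.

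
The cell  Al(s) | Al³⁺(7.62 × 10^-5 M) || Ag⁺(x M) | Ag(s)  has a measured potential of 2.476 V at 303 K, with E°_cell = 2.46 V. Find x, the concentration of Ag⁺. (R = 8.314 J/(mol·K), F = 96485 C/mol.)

0.078 M

From the Nernst equation, ln Q = nF(E° − E)/RT = 3×96485×(2.46 − 2.476)/(8.314×303) = -1.838, so Q = 0.159.
With Q = [Al³⁺]/[Ag⁺]^3 and the known concentrations, [Ag⁺]^3 in the denominator gives [Ag⁺] = 0.078 M.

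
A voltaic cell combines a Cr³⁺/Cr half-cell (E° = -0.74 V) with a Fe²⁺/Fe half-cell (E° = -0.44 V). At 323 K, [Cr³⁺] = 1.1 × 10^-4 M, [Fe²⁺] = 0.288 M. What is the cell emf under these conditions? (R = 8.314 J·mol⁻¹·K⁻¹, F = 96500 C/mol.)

The Fe²⁺/Fe couple has the higher reduction potential and acts as the cathode, so E°_cell = -0.44 − (-0.74) = 0.30 V.
Balancing electrons gives n = 6; the reaction quotient is Q = [Cr³⁺]^2/[Fe²⁺]^3 = 5.07 × 10^-7.
E = E° − (RT/nF) ln Q = 0.30 − (8.314×323)/(6×96500) × (-14.496) = 0.300 + 0.067 = 0.367 V.

0.367 V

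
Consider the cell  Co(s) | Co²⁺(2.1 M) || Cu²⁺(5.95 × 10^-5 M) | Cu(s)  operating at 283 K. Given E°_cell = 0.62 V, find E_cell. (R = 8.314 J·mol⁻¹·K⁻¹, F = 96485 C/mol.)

Balancing electrons gives n = 2; the reaction quotient is Q = [Co²⁺]/[Cu²⁺] = 3.53 × 10^4.
E = E° − (RT/nF) ln Q = 0.62 − (8.314×283)/(2×96485) × (10.471) = 0.620 − 0.128 = 0.492 V.

0.492 V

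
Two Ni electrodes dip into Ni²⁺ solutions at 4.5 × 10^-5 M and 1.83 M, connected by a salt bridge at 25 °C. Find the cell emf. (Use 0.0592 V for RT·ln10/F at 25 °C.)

Both half-cells are Ni²⁺/Ni, so E°_cell = 0. The concentrated side is the cathode; the cell reaction moves Ni²⁺ from high to low concentration with n = 2.
Q = [Ni²⁺]_dilute/[Ni²⁺]_conc = 4.5 × 10^-5/1.83 = 2.46 × 10^-5.
E = 0 − (0.0592/2) log Q = −(0.0592/2)(-4.609) = 0.1364 V.

0.14 V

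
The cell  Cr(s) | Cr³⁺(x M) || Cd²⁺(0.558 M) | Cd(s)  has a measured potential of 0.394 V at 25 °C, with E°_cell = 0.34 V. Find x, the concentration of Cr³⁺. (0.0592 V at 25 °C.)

From the Nernst equation, log Q = n(E° − E)/0.0592 = 6(0.34 − 0.394)/0.0592 = -5.473, so Q = 3.37 × 10^-6.
With Q = [Cr³⁺]^2/[Cd²⁺]^3 and the known concentrations, [Cr³⁺]^2 in the numerator gives [Cr³⁺] = 7.6 × 10^-4 M.

7.6 × 10^-4 M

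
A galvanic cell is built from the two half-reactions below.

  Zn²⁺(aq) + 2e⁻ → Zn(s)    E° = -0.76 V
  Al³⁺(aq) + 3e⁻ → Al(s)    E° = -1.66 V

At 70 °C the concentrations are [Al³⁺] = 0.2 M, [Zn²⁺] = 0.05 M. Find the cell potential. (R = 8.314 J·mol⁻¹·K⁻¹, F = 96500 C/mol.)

0.872 V

The Zn²⁺/Zn couple has the higher reduction potential and acts as the cathode, so E°_cell = -0.76 − (-1.66) = 0.90 V.
Balancing electrons gives n = 6; the reaction quotient is Q = [Al³⁺]^2/[Zn²⁺]^3 = 320.
E = E° − (RT/nF) ln Q = 0.90 − (8.314×343)/(6×96500) × (5.768) = 0.900 − 0.028 = 0.872 V.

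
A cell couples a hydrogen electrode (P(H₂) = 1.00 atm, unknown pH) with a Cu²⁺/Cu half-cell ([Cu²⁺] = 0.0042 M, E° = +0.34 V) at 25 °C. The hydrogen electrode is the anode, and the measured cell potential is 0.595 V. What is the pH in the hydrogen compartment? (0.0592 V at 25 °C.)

E°_cell = 0.34 V and n = 2.
log Q = n(E° − E)/0.0592 = 2×(0.34 − 0.595)/0.0592 = -8.615.
With Q = [H⁺]^2 / ([Cu²⁺]·P(H₂)), solving for [H⁺] gives log[H⁺] = -5.496, so pH = 5.50.

pH = 5.50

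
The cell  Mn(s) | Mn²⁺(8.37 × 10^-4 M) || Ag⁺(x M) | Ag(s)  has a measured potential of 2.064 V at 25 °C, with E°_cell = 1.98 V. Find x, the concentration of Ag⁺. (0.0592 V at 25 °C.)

0.76 M

From the Nernst equation, log Q = n(E° − E)/0.0592 = 2(1.98 − 2.064)/0.0592 = -2.838, so Q = 0.00145.
With Q = [Mn²⁺]/[Ag⁺]^2 and the known concentrations, [Ag⁺]^2 in the denominator gives [Ag⁺] = 0.76 M.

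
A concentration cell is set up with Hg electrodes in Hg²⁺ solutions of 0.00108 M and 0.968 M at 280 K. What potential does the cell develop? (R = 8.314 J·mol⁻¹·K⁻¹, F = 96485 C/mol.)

0.082 V

Both half-cells are Hg²⁺/Hg, so E°_cell = 0. The concentrated side is the cathode; the cell reaction moves Hg²⁺ from high to low concentration with n = 2.
Q = [Hg²⁺]_dilute/[Hg²⁺]_conc = 0.00108/0.968 = 0.00112.
E = 0 − (RT/nF) ln Q = −((8.314×280)/(2×96485))(-6.798) = 0.0820 V.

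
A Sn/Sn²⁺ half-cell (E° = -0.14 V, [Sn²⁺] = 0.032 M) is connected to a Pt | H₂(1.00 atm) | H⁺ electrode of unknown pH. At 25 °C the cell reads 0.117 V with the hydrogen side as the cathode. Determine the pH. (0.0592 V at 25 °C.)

E°_cell = 0.14 V and n = 2.
log Q = n(E° − E)/0.0592 = 2×(0.14 − 0.117)/0.0592 = 0.777.
With Q = [Sn²⁺]·P(H₂) / [H⁺]^2, solving for [H⁺] gives log[H⁺] = -1.136, so pH = 1.14.

pH = 1.14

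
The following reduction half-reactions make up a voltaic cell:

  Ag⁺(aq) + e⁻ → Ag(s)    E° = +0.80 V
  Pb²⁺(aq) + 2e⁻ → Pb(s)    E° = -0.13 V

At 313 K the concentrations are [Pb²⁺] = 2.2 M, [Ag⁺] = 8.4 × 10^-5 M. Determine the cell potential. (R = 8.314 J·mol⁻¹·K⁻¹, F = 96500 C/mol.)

0.666 V

The Ag⁺/Ag couple has the higher reduction potential and acts as the cathode, so E°_cell = +0.80 − (-0.13) = 0.93 V.
Balancing electrons gives n = 2; the reaction quotient is Q = [Pb²⁺]/[Ag⁺]^2 = 3.12 × 10^8.
E = E° − (RT/nF) ln Q = 0.93 − (8.314×313)/(2×96500) × (19.558) = 0.930 − 0.264 = 0.666 V.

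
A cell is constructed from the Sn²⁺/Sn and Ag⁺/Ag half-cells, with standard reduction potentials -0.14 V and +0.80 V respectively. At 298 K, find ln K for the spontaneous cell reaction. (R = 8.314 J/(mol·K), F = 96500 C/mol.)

E°_cell = +0.80 − (-0.14) = 0.94 V, with n = 2 electrons transferred.
At equilibrium E = 0, so the Nernst equation gives ln K = nFE°/RT = (2)(96500)(0.94)/((8.314)(298)) = 73.22.

ln K = 73.2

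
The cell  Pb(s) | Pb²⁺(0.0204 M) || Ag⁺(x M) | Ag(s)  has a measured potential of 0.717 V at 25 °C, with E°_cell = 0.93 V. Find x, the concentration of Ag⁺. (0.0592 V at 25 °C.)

3.6 × 10^-5 M

From the Nernst equation, log Q = n(E° − E)/0.0592 = 2(0.93 − 0.717)/0.0592 = 7.196, so Q = 1.57 × 10^7.
With Q = [Pb²⁺]/[Ag⁺]^2 and the known concentrations, [Ag⁺]^2 in the denominator gives [Ag⁺] = 3.6 × 10^-5 M.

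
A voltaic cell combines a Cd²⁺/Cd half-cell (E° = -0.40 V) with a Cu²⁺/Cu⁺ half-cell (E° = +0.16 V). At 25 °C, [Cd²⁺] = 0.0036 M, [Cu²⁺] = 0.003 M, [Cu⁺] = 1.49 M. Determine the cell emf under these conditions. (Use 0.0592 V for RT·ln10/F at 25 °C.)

0.473 V

The Cu²⁺/Cu⁺ couple has the higher reduction potential and acts as the cathode, so E°_cell = +0.16 − (-0.40) = 0.56 V.
Balancing electrons gives n = 2; the reaction quotient is Q = [Cd²⁺]·[Cu⁺]^2/[Cu²⁺]^2 = 888.
At 25 °C, E = E° − (0.0592/n) log Q = 0.56 − (0.0592/2)(2.948) = 0.560 − 0.087 = 0.473 V.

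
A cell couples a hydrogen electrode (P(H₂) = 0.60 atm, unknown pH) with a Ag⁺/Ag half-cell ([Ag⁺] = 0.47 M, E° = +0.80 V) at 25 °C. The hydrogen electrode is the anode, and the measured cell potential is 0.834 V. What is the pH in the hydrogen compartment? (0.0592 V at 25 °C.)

E°_cell = 0.80 V and n = 2.
log Q = n(E° − E)/0.0592 = 2×(0.80 − 0.834)/0.0592 = -1.149.
With Q = [H⁺]^2 / ([Ag⁺]^2·P(H₂)), solving for [H⁺] gives log[H⁺] = -1.013, so pH = 1.01.

pH = 1.01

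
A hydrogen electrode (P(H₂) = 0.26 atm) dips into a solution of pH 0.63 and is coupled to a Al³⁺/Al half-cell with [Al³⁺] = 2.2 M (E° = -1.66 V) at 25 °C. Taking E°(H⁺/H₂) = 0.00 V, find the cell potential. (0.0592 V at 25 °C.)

1.63 V

The hydrogen couple is the cathode, so E°_cell = 1.66 V; n = 6.
[H⁺] = 10^(−0.63) = 0.23 M, and Q = [Al³⁺]^2·P(H₂)^3 / [H⁺]^6 = 513.
E = E° − (0.0592/6) log Q = 1.66 − (0.0592/6)(2.710) = 1.633 V.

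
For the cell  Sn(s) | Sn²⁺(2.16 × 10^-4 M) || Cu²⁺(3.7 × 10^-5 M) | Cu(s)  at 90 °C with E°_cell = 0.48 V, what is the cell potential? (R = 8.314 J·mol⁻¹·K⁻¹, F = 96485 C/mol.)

Balancing electrons gives n = 2; the reaction quotient is Q = [Sn²⁺]/[Cu²⁺] = 5.84.
E = E° − (RT/nF) ln Q = 0.48 − (8.314×363)/(2×96485) × (1.764) = 0.480 − 0.028 = 0.452 V.

0.452 V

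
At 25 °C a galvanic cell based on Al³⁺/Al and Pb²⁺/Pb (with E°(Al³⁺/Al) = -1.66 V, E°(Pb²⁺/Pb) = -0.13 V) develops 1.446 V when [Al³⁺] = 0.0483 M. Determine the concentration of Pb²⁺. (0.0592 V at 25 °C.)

1.9 × 10^-4 M

From the Nernst equation, log Q = n(E° − E)/0.0592 = 6(1.53 − 1.446)/0.0592 = 8.514, so Q = 3.26 × 10^8.
With Q = [Al³⁺]^2/[Pb²⁺]^3 and the known concentrations, [Pb²⁺]^3 in the denominator gives [Pb²⁺] = 1.9 × 10^-4 M.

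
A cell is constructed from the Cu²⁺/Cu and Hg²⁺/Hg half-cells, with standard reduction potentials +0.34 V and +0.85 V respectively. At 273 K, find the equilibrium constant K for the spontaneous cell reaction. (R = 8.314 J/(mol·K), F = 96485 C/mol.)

6.8 × 10^18

E°_cell = +0.85 − (+0.34) = 0.51 V, with n = 2 electrons transferred.
At equilibrium E = 0, so the Nernst equation gives ln K = nFE°/RT = (2)(96485)(0.51)/((8.314)(273)) = 43.36.
K = e^43.36 = 6.8 × 10^18.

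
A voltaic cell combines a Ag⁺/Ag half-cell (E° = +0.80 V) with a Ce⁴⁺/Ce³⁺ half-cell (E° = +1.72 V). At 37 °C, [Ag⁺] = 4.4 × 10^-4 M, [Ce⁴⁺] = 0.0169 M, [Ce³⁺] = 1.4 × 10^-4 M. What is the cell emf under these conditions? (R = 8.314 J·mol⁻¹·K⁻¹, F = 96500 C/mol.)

The Ce⁴⁺/Ce³⁺ couple has the higher reduction potential and acts as the cathode, so E°_cell = +1.72 − (+0.80) = 0.92 V.
Balancing electrons gives n = 1; the reaction quotient is Q = [Ag⁺]·[Ce³⁺]/[Ce⁴⁺] = 3.64 × 10^-6.
E = E° − (RT/nF) ln Q = 0.92 − (8.314×310)/(1×96500) × (-12.522) = 0.920 + 0.334 = 1.254 V.

1.25 V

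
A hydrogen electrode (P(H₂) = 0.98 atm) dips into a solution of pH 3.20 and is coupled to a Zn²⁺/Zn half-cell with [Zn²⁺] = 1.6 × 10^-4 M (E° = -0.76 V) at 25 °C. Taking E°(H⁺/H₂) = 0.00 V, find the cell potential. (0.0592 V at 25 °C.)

0.68 V

The hydrogen couple is the cathode, so E°_cell = 0.76 V; n = 2.
[H⁺] = 10^(−3.20) = 6.3 × 10^-4 M, and Q = [Zn²⁺]·P(H₂) / [H⁺]^2 = 394.
E = E° − (0.0592/2) log Q = 0.76 − (0.0592/2)(2.595) = 0.683 V.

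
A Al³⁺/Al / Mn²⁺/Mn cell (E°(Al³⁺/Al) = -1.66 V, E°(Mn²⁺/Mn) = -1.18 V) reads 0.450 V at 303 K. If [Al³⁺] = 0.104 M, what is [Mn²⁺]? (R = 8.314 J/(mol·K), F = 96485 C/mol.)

0.022 M

From the Nernst equation, ln Q = nF(E° − E)/RT = 6×96485×(0.48 − 0.450)/(8.314×303) = 6.894, so Q = 986.
With Q = [Al³⁺]^2/[Mn²⁺]^3 and the known concentrations, [Mn²⁺]^3 in the denominator gives [Mn²⁺] = 0.022 M.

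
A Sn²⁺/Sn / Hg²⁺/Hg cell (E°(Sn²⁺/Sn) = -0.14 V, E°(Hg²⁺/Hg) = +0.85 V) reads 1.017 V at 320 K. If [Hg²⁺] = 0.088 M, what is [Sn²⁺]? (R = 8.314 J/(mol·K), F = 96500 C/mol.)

From the Nernst equation, ln Q = nF(E° − E)/RT = 2×96500×(0.99 − 1.017)/(8.314×320) = -1.959, so Q = 0.141.
With Q = [Sn²⁺]/[Hg²⁺] and the known concentrations, [Sn²⁺] in the numerator gives [Sn²⁺] = 0.012 M.

0.012 M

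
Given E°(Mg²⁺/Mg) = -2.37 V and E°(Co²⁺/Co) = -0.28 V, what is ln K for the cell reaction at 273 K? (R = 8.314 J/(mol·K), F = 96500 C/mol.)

E°_cell = -0.28 − (-2.37) = 2.09 V, with n = 2 electrons transferred.
At equilibrium E = 0, so the Nernst equation gives ln K = nFE°/RT = (2)(96500)(2.09)/((8.314)(273)) = 177.72.

ln K = 177.7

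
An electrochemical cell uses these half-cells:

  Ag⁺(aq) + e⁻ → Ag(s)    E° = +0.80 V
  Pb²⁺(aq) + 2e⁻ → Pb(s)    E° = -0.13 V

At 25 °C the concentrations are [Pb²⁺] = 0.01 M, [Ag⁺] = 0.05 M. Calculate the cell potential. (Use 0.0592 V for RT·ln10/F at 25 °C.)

0.912 V

The Ag⁺/Ag couple has the higher reduction potential and acts as the cathode, so E°_cell = +0.80 − (-0.13) = 0.93 V.
Balancing electrons gives n = 2; the reaction quotient is Q = [Pb²⁺]/[Ag⁺]^2 = 4.00.
At 25 °C, E = E° − (0.0592/n) log Q = 0.93 − (0.0592/2)(0.602) = 0.930 − 0.018 = 0.912 V.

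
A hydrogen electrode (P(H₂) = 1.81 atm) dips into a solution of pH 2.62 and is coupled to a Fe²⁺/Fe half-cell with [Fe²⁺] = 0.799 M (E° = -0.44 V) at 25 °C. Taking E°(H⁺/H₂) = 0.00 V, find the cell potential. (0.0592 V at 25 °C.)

The hydrogen couple is the cathode, so E°_cell = 0.44 V; n = 2.
[H⁺] = 10^(−2.62) = 0.0024 M, and Q = [Fe²⁺]·P(H₂) / [H⁺]^2 = 2.51 × 10^5.
E = E° − (0.0592/2) log Q = 0.44 − (0.0592/2)(5.400) = 0.280 V.

0.28 V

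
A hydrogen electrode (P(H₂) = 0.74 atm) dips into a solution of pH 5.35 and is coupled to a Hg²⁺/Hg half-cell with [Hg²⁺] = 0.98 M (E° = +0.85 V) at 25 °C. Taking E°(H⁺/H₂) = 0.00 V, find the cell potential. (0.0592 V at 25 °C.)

The Hg²⁺/Hg couple is the cathode, so E°_cell = 0.85 V; n = 2.
[H⁺] = 10^(−5.35) = 4.5 × 10^-6 M, and Q = [H⁺]^2 / ([Hg²⁺]·P(H₂)) = 2.75 × 10^-11.
E = E° − (0.0592/2) log Q = 0.85 − (0.0592/2)(-10.560) = 1.163 V.

1.16 V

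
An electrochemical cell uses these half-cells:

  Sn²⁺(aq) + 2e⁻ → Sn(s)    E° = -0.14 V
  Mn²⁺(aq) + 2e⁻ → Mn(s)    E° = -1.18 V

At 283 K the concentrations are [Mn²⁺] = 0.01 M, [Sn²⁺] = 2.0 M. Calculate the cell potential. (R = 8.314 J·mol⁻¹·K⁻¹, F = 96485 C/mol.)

1.10 V

The Sn²⁺/Sn couple has the higher reduction potential and acts as the cathode, so E°_cell = -0.14 − (-1.18) = 1.04 V.
Balancing electrons gives n = 2; the reaction quotient is Q = [Mn²⁺]/[Sn²⁺] = 0.00500.
E = E° − (RT/nF) ln Q = 1.04 − (8.314×283)/(2×96485) × (-5.298) = 1.040 + 0.065 = 1.105 V.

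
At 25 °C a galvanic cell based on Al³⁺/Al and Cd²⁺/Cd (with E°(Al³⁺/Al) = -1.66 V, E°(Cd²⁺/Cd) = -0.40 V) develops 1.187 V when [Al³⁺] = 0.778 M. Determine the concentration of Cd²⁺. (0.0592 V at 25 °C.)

0.0029 M

From the Nernst equation, log Q = n(E° − E)/0.0592 = 6(1.26 − 1.187)/0.0592 = 7.399, so Q = 2.5 × 10^7.
With Q = [Al³⁺]^2/[Cd²⁺]^3 and the known concentrations, [Cd²⁺]^3 in the denominator gives [Cd²⁺] = 0.0029 M.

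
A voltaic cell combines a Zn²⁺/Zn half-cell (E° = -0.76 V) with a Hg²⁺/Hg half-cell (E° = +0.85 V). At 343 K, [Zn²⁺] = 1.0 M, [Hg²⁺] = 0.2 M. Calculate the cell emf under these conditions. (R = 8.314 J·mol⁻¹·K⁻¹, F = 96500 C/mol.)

The Hg²⁺/Hg couple has the higher reduction potential and acts as the cathode, so E°_cell = +0.85 − (-0.76) = 1.61 V.
Balancing electrons gives n = 2; the reaction quotient is Q = [Zn²⁺]/[Hg²⁺] = 5.00.
E = E° − (RT/nF) ln Q = 1.61 − (8.314×343)/(2×96500) × (1.609) = 1.610 − 0.024 = 1.586 V.

1.59 V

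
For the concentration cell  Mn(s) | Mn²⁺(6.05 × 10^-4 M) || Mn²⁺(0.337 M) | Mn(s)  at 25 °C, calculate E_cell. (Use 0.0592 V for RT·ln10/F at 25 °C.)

0.081 V

Both half-cells are Mn²⁺/Mn, so E°_cell = 0. The concentrated side is the cathode; the cell reaction moves Mn²⁺ from high to low concentration with n = 2.
Q = [Mn²⁺]_dilute/[Mn²⁺]_conc = 6.05 × 10^-4/0.337 = 0.00180.
E = 0 − (0.0592/2) log Q = −(0.0592/2)(-2.746) = 0.0813 V.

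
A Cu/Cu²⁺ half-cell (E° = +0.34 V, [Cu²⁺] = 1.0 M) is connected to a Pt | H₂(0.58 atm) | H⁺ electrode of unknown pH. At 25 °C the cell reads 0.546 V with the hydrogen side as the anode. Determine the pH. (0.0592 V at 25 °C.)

E°_cell = 0.34 V and n = 2.
log Q = n(E° − E)/0.0592 = 2×(0.34 − 0.546)/0.0592 = -6.959.
With Q = [H⁺]^2 / ([Cu²⁺]·P(H₂)), solving for [H⁺] gives log[H⁺] = -3.598, so pH = 3.60.

pH = 3.60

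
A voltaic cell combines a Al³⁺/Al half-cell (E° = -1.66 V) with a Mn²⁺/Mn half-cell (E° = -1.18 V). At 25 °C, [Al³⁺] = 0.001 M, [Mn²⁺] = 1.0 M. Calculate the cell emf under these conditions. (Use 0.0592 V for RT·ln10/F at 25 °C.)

0.539 V

The Mn²⁺/Mn couple has the higher reduction potential and acts as the cathode, so E°_cell = -1.18 − (-1.66) = 0.48 V.
Balancing electrons gives n = 6; the reaction quotient is Q = [Al³⁺]^2/[Mn²⁺]^3 = 1 × 10^-6.
At 25 °C, E = E° − (0.0592/n) log Q = 0.48 − (0.0592/6)(-6.000) = 0.480 + 0.059 = 0.539 V.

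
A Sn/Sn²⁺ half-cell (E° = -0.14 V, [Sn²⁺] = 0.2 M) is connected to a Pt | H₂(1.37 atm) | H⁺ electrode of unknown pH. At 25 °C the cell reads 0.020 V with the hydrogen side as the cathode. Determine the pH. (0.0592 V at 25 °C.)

E°_cell = 0.14 V and n = 2.
log Q = n(E° − E)/0.0592 = 2×(0.14 − 0.020)/0.0592 = 4.054.
With Q = [Sn²⁺]·P(H₂) / [H⁺]^2, solving for [H⁺] gives log[H⁺] = -2.308, so pH = 2.31.

pH = 2.31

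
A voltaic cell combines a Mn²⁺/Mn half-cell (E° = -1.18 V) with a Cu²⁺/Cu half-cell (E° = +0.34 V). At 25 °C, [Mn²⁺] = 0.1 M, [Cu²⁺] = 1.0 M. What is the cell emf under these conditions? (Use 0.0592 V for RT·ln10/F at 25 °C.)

The Cu²⁺/Cu couple has the higher reduction potential and acts as the cathode, so E°_cell = +0.34 − (-1.18) = 1.52 V.
Balancing electrons gives n = 2; the reaction quotient is Q = [Mn²⁺]/[Cu²⁺] = 0.100.
At 25 °C, E = E° − (0.0592/n) log Q = 1.52 − (0.0592/2)(-1.000) = 1.520 + 0.030 = 1.550 V.

1.55 V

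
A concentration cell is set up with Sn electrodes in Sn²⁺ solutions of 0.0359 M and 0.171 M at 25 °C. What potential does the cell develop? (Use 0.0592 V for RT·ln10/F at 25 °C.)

0.020 V

Both half-cells are Sn²⁺/Sn, so E°_cell = 0. The concentrated side is the cathode; the cell reaction moves Sn²⁺ from high to low concentration with n = 2.
Q = [Sn²⁺]_dilute/[Sn²⁺]_conc = 0.0359/0.171 = 0.210.
E = 0 − (0.0592/2) log Q = −(0.0592/2)(-0.678) = 0.0201 V.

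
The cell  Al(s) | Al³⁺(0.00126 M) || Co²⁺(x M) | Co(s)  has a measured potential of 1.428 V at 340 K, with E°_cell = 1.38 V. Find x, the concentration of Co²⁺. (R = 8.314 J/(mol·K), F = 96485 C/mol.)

From the Nernst equation, ln Q = nF(E° − E)/RT = 6×96485×(1.38 − 1.428)/(8.314×340) = -9.830, so Q = 5.38 × 10^-5.
With Q = [Al³⁺]^2/[Co²⁺]^3 and the known concentrations, [Co²⁺]^3 in the denominator gives [Co²⁺] = 0.31 M.

0.31 M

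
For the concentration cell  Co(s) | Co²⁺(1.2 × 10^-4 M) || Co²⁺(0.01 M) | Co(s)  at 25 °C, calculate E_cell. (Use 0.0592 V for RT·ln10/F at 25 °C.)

Both half-cells are Co²⁺/Co, so E°_cell = 0. The concentrated side is the cathode; the cell reaction moves Co²⁺ from high to low concentration with n = 2.
Q = [Co²⁺]_dilute/[Co²⁺]_conc = 1.2 × 10^-4/0.01 = 0.0120.
E = 0 − (0.0592/2) log Q = −(0.0592/2)(-1.921) = 0.0569 V.

0.057 V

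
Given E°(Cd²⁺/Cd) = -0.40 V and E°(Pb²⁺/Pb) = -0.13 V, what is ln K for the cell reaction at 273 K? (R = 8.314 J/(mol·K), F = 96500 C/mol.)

ln K = 23.0

E°_cell = -0.13 − (-0.40) = 0.27 V, with n = 2 electrons transferred.
At equilibrium E = 0, so the Nernst equation gives ln K = nFE°/RT = (2)(96500)(0.27)/((8.314)(273)) = 22.96.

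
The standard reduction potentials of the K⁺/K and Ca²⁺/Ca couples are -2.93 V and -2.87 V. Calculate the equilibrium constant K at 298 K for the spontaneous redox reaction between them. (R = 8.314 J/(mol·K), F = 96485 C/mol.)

110

E°_cell = -2.87 − (-2.93) = 0.06 V, with n = 2 electrons transferred.
At equilibrium E = 0, so the Nernst equation gives ln K = nFE°/RT = (2)(96485)(0.06)/((8.314)(298)) = 4.67.
K = e^4.67 = 110.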